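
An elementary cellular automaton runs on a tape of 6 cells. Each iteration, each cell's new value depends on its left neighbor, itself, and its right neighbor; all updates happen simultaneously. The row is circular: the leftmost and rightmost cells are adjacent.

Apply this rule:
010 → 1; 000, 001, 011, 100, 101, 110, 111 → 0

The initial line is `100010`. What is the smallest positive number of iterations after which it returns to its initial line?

1

100010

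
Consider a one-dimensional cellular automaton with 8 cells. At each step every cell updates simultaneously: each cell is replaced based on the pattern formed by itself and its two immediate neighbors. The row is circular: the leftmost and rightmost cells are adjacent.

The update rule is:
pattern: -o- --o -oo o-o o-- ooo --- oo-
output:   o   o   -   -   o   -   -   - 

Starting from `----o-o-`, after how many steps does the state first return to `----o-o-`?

---oo-oo
o-o-----
o-oo---o
----o-o-

4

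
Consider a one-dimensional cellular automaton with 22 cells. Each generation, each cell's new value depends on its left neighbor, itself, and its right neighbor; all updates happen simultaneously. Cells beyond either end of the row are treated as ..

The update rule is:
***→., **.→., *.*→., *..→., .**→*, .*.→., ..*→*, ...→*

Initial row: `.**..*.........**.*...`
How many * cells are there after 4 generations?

**..*..*********....**
*..*..**.........****.
..*..**..*********....
**..**..**.........***
count of *: 9

9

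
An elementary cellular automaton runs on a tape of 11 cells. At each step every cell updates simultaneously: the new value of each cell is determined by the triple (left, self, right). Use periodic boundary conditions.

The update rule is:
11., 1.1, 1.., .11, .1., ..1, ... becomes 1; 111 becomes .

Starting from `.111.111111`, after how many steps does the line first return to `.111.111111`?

11.111....1
.111.111111

2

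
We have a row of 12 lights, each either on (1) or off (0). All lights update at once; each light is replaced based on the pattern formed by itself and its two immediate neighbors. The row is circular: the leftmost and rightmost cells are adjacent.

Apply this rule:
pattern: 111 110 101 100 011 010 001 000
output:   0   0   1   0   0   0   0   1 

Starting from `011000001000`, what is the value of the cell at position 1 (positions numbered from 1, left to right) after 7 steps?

step 1: 000011100011
step 2: 011000001000  (repeats step 0; period 2)
step 7: 000011100011
position 1 holds 0

0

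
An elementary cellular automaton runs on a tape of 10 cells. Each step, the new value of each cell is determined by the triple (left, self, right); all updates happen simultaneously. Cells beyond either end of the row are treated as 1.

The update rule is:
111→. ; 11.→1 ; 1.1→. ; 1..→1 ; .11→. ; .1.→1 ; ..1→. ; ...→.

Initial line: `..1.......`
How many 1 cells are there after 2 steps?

1.11......
1..11.....
count of 1: 3

3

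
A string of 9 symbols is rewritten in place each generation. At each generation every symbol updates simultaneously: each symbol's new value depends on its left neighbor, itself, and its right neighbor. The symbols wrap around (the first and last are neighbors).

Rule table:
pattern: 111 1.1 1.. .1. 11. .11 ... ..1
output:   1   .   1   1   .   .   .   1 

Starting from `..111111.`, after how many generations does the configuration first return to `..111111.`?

7

.1.1111.1
.1..11..1
.111..111
..1.11.1.
.11....11
...1..1..
..111111.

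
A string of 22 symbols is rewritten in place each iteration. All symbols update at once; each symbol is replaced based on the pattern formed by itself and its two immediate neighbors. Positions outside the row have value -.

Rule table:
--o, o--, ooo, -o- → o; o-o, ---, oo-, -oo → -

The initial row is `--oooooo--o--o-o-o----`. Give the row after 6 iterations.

-oo--ooo--o-ooooo----o

-o-oooo-oooooo-o-oo---
oo--oo---oooo--o---o--
--oo--o-o-oo-oooo-ooo-
-o--ooo-o-----oo---o-o
oooo-o--oo---o--o-oo-o
-oo--ooo--o-ooooo----o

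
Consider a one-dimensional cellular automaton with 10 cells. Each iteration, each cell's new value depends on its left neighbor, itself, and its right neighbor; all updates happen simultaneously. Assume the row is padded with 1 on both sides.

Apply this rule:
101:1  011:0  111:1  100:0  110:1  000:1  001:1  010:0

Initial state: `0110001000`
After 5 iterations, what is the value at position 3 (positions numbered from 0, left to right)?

iteration 1: 1010110011
iteration 2: 1101010101
iteration 3: 1110101010
iteration 4: 1111010101
iteration 5: 1111101010
position 3 holds 1

1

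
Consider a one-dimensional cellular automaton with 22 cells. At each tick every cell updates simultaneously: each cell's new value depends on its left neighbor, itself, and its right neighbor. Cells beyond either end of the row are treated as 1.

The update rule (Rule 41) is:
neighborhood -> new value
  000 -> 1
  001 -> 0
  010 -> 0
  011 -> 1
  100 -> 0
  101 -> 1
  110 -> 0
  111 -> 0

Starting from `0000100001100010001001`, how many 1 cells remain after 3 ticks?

0110001101001000100001
1100101010000010001101
0000010100111000101011
count of 1: 9

9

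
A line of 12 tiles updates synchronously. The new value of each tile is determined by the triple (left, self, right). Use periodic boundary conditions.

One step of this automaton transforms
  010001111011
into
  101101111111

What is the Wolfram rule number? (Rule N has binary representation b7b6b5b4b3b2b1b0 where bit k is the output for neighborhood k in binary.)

249

position 6: 111 → 1  (bit 7 = 1)
position 8: 110 → 1  (bit 6 = 1)
position 0: 101 → 1  (bit 5 = 1)
position 2: 100 → 1  (bit 4 = 1)
position 5: 011 → 1  (bit 3 = 1)
position 1: 010 → 0  (bit 2 = 0)
position 4: 001 → 0  (bit 1 = 0)
position 3: 000 → 1  (bit 0 = 1)
bits b7..b0 = 11111001 = 249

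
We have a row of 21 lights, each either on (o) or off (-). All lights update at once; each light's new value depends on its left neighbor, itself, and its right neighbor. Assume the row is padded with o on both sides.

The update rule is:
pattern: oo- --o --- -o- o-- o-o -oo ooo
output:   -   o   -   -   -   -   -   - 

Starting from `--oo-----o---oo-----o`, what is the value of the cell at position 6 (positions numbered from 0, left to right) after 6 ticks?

-o------o---o------o-
-------o---o------o--
------o---o------o--o
-----o---o------o--o-
----o---o------o--o--
---o---o------o--o--o
position 6 holds -

-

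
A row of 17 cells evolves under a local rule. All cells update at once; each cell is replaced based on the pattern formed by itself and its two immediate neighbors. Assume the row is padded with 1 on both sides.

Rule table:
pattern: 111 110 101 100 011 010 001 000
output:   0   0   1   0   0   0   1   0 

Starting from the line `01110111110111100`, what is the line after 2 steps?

00010000010000010

10001000001000001
00010000010000010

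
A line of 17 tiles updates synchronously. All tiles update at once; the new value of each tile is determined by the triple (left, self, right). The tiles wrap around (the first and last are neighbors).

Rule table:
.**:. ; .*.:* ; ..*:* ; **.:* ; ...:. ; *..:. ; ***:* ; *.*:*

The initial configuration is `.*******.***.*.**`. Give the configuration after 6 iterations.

***.**.*******.**

*.*******.*****.*
**.*******.*****.
.**.*******.*****
*.**.*******.****
**.**.*******.***
***.**.*******.**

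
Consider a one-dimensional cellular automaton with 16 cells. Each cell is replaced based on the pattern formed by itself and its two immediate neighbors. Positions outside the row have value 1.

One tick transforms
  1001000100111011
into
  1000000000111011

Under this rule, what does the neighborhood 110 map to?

1

At position 0 the neighborhood is 110; the next row has 1 there.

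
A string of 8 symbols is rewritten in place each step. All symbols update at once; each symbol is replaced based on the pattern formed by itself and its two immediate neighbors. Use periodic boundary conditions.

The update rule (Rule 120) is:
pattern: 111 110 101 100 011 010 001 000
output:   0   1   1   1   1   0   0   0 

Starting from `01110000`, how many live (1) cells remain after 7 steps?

3

01011000
00111100
00100110
00010111
10001101
11001111
01101000
count of 1: 3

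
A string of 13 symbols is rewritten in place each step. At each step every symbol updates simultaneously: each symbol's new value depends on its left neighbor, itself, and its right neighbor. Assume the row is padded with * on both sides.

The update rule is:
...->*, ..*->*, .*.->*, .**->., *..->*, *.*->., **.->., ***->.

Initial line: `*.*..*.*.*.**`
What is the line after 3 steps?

..******.....

step 1: ..****.*.*...
step 2: **.....*.****
step 3: ..******.....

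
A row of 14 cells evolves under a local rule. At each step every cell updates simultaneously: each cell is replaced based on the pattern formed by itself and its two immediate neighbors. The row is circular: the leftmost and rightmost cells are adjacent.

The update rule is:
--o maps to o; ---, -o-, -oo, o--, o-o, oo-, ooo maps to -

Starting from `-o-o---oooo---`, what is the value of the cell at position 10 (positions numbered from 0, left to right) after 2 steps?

-

step 1: o-----o-------
step 2: -----o-------o
position 10 holds -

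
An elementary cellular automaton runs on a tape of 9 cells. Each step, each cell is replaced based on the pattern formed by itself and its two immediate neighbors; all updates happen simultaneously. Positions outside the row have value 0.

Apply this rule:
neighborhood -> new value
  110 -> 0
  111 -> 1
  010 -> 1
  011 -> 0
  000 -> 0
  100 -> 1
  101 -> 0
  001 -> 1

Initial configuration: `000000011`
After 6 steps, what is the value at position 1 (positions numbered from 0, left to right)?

000000100
000001110
000010101
000110101
001000101
011101101
position 1 holds 1

1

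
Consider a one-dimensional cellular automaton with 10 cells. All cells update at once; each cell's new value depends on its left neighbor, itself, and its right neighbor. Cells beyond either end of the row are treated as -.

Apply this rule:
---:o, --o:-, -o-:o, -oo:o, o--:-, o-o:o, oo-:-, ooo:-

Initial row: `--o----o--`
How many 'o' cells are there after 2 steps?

step 1: o-o-oo-o-o
step 2: ooooo-oooo
count of o: 9

9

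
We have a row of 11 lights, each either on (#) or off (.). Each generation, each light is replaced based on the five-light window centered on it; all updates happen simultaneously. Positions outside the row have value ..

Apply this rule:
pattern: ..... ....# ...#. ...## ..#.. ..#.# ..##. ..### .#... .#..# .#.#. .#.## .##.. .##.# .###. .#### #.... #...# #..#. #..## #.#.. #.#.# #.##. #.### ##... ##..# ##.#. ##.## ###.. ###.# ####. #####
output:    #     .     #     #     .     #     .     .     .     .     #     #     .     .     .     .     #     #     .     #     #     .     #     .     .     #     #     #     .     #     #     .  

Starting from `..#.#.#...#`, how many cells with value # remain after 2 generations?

generation 1: .###.##.##.
generation 2: #..###.##..
count of #: 6

6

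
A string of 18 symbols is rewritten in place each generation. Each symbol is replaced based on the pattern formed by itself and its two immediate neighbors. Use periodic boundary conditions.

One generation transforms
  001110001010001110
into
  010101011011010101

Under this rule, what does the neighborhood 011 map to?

0

At position 2 the neighborhood is 011; the next row has 0 there.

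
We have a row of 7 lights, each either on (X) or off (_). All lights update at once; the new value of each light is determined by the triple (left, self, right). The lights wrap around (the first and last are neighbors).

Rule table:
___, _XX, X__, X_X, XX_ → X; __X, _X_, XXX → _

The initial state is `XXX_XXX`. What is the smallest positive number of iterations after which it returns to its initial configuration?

28

__XXX__
X_X_XXX
XX_XX__
XXXXXX_
X____XX
XXXX_X_
X__XX_X
XX_XXXX
_XXX___
_X_XXXX
X_XX__X
XXXXX_X
____XXX
XXX_X_X
__XX_XX
X_XXXXX
XXX____
X_XXXX_
_XX__XX
XXXX_XX
___XXX_
XX_X_XX
_XX_XX_
_XXXXXX
XX____X
_XXXX_X
XX__XX_
XXX_XXX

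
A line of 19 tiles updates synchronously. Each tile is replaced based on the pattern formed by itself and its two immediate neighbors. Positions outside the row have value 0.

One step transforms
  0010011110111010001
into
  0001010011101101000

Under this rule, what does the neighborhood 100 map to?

At position 3 the neighborhood is 100; the next row has 1 there.

1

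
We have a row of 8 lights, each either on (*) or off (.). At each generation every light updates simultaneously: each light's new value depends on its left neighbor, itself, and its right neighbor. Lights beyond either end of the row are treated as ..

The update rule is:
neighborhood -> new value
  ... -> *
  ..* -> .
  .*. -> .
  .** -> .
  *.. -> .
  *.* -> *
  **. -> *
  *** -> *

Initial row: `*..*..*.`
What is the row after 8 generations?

........
********
.*******
..******
*..*****
....****
***..***
.**...**

.**...**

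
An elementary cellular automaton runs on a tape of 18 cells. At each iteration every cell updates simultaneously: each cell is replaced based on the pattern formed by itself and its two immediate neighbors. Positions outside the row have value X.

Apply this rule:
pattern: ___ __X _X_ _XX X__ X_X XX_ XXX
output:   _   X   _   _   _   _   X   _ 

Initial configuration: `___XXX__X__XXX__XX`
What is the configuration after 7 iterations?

____X__X____X__X__

__X__X_X__X__X_X__
_X__X____X__X____X
___X____X__X____X_
__X____X__X____X__
_X____X__X____X__X
_____X__X____X__X_
____X__X____X__X__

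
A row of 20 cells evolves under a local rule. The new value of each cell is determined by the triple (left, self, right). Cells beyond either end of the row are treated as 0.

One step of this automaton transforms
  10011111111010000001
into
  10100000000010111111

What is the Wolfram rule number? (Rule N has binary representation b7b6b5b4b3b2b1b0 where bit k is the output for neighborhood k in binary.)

position 4: 111 → 0  (bit 7 = 0)
position 10: 110 → 0  (bit 6 = 0)
position 11: 101 → 0  (bit 5 = 0)
position 1: 100 → 0  (bit 4 = 0)
position 3: 011 → 0  (bit 3 = 0)
position 0: 010 → 1  (bit 2 = 1)
position 2: 001 → 1  (bit 1 = 1)
position 14: 000 → 1  (bit 0 = 1)
bits b7..b0 = 00000111 = 7

7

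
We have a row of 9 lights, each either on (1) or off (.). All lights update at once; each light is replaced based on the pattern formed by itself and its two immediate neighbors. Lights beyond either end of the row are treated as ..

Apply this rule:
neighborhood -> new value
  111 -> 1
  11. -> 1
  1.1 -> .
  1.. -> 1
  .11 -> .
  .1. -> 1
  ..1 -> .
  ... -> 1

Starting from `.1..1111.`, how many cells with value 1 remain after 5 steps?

.11..1111
..11..111
1..11..11
11..11..1
.11..11.1
count of 1: 5

5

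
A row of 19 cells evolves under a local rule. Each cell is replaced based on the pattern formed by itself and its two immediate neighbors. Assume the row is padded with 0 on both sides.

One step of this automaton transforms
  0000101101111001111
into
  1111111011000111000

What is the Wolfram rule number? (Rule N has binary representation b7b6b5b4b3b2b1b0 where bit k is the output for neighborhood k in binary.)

63

position 10: 111 → 0  (bit 7 = 0)
position 7: 110 → 0  (bit 6 = 0)
position 5: 101 → 1  (bit 5 = 1)
position 13: 100 → 1  (bit 4 = 1)
position 6: 011 → 1  (bit 3 = 1)
position 4: 010 → 1  (bit 2 = 1)
position 3: 001 → 1  (bit 1 = 1)
position 0: 000 → 1  (bit 0 = 1)
bits b7..b0 = 00111111 = 63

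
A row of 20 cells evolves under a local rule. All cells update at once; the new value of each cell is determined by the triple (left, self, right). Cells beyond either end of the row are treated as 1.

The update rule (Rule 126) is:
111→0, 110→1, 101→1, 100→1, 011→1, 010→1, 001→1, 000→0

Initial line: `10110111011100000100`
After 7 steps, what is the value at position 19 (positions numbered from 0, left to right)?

11111101110110001111
00000111011111011000
10001101110001111101
11011111011011000111
01110001111111101100
11011011000000111111
01111111100001100000
position 19 holds 0

0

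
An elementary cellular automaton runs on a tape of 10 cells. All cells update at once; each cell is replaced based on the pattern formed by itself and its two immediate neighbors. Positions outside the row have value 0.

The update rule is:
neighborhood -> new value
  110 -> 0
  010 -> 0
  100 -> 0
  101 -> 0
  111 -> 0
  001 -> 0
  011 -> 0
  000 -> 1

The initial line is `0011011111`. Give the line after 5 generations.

1000000000

1000000000
0011111111
1000000000  (repeats generation 1; period 2)
generation 5: 1000000000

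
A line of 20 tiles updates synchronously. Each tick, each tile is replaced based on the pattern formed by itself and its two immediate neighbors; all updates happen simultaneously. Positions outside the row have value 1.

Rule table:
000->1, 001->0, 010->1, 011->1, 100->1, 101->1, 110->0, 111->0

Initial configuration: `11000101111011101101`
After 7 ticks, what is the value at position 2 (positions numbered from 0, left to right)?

1

00110111000110011011
10101100110101010110
01111010101111111101
11000111111000000011
00110100000111111010
10101111110100000111
01111000001111110100
position 2 holds 1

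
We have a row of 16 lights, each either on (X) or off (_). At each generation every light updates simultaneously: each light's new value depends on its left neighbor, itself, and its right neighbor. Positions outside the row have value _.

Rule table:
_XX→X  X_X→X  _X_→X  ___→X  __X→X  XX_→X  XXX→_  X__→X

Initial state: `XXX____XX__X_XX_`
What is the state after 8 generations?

XXX____________X

X_XXXXXXXXXXXXXX
XXX____________X
X_XXXXXXXXXXXXXX  (repeats generation 1; period 2)
generation 8: XXX____________X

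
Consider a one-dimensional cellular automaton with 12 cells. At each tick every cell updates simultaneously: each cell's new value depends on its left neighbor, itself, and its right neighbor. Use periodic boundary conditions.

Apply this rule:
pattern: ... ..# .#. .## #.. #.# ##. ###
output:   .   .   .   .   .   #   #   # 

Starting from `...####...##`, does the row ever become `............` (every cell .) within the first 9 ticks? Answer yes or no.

....###....#
.....##.....
......#.....
............
all cells are . at tick 4

yes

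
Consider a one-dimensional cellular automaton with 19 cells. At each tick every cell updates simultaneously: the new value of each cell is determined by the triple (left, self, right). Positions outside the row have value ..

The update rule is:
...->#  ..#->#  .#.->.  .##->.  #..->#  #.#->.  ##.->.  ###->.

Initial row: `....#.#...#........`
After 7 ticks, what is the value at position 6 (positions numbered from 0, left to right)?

tick 1: ####...###.########
tick 2: ....###............
tick 3: ####...############
tick 4: ....###............  (repeats tick 2; period 2)
tick 7: ####...############
position 6 holds .

.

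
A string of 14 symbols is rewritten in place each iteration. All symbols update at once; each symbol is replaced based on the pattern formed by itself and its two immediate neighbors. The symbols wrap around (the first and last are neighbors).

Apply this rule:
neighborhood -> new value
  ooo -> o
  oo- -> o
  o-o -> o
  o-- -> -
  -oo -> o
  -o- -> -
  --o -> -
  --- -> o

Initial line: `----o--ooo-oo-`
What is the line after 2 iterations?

ooo----oooooo-
ooo-oo-ooooooo

ooo-oo-ooooooo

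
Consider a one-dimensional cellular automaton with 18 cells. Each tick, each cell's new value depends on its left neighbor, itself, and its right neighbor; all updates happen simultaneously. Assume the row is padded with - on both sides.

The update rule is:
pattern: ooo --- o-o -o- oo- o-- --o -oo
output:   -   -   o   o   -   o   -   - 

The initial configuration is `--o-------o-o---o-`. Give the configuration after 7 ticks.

--------oo--------

--oo------oooo--oo
----o---------o---
----oo--------oo--
------o---------o-
------oo--------oo
--------o---------
--------oo--------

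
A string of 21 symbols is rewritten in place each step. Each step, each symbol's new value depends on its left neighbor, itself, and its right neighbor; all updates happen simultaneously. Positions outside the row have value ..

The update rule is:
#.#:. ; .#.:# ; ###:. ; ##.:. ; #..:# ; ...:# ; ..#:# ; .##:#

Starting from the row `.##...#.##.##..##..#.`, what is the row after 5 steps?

##########....#######

##.####.#..#.###.####
#..#....####.#...#...
#########....########
#........#####.......
##########....#######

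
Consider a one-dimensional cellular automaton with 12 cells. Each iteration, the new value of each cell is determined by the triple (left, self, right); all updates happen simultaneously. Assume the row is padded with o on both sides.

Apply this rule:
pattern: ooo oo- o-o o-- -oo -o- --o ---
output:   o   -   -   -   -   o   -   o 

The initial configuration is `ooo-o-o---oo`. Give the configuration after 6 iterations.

iteration 1: oo--o-o-o--o
iteration 2: o---o-o-o---
iteration 3: --o-o-o-o-o-
iteration 4: --o-o-o-o-o-  (fixed point — unchanged through iteration 6)

--o-o-o-o-o-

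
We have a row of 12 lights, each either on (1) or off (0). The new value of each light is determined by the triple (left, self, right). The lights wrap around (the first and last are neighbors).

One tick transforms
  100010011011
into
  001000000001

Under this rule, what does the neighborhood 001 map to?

0

At position 3 the neighborhood is 001; the next row has 0 there.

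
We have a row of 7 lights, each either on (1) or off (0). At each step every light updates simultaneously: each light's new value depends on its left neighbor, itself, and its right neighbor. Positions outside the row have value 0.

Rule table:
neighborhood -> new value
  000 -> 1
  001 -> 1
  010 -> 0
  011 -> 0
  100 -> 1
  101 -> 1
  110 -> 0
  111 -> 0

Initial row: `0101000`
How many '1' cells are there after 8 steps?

1010111
0101000  (repeats step 0; period 2)
step 8: 0101000
count of 1: 2

2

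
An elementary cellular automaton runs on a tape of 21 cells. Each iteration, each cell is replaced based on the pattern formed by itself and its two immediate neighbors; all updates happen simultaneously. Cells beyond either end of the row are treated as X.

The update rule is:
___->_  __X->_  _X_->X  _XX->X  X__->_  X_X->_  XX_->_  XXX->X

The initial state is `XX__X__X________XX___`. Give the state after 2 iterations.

____X__X________X____

X___X__X________X____
____X__X________X____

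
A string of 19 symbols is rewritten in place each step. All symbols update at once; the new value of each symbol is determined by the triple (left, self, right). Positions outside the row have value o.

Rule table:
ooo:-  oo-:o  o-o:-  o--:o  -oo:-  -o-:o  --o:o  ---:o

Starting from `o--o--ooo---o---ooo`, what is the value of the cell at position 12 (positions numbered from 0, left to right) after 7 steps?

o

oooooo--oooooooo---
-----ooo-------oooo
ooooo--oooooooo----
----ooo-------ooooo
oooo--oooooooo-----
---ooo-------oooooo
ooo--oooooooo------
position 12 holds o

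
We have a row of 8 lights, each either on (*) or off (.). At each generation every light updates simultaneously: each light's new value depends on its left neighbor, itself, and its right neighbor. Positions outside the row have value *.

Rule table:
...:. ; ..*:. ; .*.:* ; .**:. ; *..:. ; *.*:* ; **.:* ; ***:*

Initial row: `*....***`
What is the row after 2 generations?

*......*

generation 1: *.....**
generation 2: *......*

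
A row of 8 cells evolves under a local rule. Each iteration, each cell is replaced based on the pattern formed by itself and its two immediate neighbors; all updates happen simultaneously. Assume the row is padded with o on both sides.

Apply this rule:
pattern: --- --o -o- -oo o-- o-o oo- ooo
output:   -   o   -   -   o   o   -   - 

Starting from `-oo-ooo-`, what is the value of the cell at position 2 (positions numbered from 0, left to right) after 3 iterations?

-

o--o---o
-oo-o-o-
o--o-o-o
position 2 holds -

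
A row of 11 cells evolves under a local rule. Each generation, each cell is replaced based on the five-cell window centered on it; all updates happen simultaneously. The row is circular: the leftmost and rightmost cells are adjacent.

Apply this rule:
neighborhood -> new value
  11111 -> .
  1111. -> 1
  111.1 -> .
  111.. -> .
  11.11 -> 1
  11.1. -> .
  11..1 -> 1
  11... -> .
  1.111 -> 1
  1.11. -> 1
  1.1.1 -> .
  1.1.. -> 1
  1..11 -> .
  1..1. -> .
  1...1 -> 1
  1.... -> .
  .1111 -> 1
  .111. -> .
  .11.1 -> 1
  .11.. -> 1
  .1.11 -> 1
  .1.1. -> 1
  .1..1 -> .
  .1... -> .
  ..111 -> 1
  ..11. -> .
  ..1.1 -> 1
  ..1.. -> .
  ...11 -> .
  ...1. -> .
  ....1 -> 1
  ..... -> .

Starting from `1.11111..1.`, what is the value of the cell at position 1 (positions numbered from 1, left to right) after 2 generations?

1

.111.1.1.11
11....1.111
position 1 holds 1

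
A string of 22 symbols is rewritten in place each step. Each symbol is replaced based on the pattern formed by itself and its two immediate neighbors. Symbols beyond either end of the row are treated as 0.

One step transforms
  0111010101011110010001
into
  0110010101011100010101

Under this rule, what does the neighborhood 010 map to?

At position 5 the neighborhood is 010; the next row has 1 there.

1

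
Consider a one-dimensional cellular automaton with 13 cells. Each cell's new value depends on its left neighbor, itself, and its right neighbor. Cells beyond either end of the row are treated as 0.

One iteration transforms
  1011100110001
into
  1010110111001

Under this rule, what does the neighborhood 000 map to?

At position 10 the neighborhood is 000; the next row has 0 there.

0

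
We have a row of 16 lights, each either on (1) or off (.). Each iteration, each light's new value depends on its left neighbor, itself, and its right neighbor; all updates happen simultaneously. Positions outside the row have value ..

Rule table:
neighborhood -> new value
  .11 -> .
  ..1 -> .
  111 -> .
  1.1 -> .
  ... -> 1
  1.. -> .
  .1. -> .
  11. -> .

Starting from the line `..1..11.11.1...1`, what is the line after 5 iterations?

1............1..

iteration 1: 1............1..
iteration 2: ..1111111111...1
iteration 3: 1............1..  (repeats iteration 1; period 2)
iteration 5: 1............1..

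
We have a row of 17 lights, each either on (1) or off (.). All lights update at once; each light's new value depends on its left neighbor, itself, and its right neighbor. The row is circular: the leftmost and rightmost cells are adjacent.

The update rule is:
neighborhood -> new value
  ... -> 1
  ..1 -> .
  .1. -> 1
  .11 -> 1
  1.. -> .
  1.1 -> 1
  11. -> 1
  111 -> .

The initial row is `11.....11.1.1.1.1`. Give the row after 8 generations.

.1.111.1111111111
1111.111........1
...111.1.111111.1
.1.1.11111....111
111111...1.11.1.1
.....1.1.11111111
.111.11111......1
11.111...1.1111.1

11.111...1.1111.1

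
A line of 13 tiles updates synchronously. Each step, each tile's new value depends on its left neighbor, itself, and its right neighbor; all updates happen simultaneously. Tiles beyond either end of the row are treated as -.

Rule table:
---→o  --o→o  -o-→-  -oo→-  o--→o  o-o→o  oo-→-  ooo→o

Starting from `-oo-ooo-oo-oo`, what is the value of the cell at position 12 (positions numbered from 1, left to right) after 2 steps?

step 1: o--o-o-o--o--
step 2: -oo-o-o-oo-oo
position 12 holds o

o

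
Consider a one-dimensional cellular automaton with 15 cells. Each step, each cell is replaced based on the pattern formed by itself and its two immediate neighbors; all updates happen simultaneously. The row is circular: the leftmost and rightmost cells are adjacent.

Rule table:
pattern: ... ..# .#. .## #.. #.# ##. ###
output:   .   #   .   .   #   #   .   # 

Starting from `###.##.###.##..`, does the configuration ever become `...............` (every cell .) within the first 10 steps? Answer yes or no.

.#.#..#.#.#..##
#.#.##.#.#.##..
.#.#..#.#.#..##  (repeats step 1; period 2)
step 10: #.#.##.#.#.##..
step 10 is #.#.##.#.#.##.., still not uniform .

no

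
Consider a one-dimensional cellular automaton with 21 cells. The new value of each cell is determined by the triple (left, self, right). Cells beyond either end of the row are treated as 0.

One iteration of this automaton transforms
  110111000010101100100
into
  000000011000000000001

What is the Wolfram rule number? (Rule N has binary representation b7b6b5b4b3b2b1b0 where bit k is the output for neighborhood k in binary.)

position 4: 111 → 0  (bit 7 = 0)
position 1: 110 → 0  (bit 6 = 0)
position 2: 101 → 0  (bit 5 = 0)
position 6: 100 → 0  (bit 4 = 0)
position 0: 011 → 0  (bit 3 = 0)
position 10: 010 → 0  (bit 2 = 0)
position 9: 001 → 0  (bit 1 = 0)
position 7: 000 → 1  (bit 0 = 1)
bits b7..b0 = 00000001 = 1

1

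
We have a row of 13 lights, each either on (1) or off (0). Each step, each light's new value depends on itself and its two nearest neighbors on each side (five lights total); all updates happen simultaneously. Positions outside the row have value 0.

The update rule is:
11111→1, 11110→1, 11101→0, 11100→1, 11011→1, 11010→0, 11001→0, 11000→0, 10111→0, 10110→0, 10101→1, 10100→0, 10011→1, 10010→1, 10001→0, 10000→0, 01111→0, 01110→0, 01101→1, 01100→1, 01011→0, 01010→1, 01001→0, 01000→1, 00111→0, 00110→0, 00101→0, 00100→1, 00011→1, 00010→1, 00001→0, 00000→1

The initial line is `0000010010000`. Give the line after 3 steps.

1010001001010

step 1: 1110110111011
step 2: 0001011000101
step 3: 1010001001010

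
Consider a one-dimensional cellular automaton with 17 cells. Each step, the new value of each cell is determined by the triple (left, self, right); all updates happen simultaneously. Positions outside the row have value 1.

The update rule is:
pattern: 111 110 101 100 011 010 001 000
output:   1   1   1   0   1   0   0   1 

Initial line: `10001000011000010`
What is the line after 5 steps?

10100011011011001
11001011111111001
11000111111111001
11010111111111001
11101111111111001

11101111111111001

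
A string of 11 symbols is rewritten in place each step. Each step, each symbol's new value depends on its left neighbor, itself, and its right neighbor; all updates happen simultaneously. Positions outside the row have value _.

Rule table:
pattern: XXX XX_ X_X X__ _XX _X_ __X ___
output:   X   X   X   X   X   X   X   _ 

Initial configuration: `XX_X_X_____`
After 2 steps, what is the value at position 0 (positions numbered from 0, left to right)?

X

XXXXXXX____
XXXXXXXX___
position 0 holds X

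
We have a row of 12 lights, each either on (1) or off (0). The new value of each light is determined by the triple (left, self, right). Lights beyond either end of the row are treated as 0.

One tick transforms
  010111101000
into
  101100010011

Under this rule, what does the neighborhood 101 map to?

At position 2 the neighborhood is 101; the next row has 1 there.

1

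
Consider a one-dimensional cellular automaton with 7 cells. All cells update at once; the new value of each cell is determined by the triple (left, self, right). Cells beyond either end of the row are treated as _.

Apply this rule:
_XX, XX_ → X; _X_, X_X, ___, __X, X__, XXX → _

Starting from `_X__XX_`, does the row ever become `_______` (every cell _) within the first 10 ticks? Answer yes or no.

no

____XX_
____XX_  (fixed point — unchanged through tick 10)
tick 10 is ____XX_, still not uniform _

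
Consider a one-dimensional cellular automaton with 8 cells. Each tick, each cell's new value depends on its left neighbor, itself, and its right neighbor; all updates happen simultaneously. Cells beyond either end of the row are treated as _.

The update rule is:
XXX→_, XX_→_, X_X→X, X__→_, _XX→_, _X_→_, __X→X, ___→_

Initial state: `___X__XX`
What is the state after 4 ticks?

__X_____

__X__X__
_X__X___
X__X____
__X_____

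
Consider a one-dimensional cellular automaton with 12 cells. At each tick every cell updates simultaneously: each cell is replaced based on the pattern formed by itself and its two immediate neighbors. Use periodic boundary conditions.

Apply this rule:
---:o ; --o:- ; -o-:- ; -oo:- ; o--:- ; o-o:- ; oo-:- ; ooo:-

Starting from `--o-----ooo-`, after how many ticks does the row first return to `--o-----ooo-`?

o---ooo-----
--o-----ooo-

2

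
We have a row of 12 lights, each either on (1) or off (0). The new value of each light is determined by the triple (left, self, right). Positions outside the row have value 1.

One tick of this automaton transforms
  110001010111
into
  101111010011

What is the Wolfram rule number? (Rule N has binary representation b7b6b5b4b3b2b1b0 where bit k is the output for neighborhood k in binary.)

151

position 0: 111 → 1  (bit 7 = 1)
position 1: 110 → 0  (bit 6 = 0)
position 6: 101 → 0  (bit 5 = 0)
position 2: 100 → 1  (bit 4 = 1)
position 9: 011 → 0  (bit 3 = 0)
position 5: 010 → 1  (bit 2 = 1)
position 4: 001 → 1  (bit 1 = 1)
position 3: 000 → 1  (bit 0 = 1)
bits b7..b0 = 10010111 = 151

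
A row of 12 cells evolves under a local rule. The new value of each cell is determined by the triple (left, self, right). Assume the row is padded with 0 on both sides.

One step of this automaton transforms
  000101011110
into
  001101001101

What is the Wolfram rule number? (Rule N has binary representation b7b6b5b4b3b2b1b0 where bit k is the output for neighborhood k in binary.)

position 8: 111 → 1  (bit 7 = 1)
position 10: 110 → 0  (bit 6 = 0)
position 4: 101 → 0  (bit 5 = 0)
position 11: 100 → 1  (bit 4 = 1)
position 7: 011 → 0  (bit 3 = 0)
position 3: 010 → 1  (bit 2 = 1)
position 2: 001 → 1  (bit 1 = 1)
position 0: 000 → 0  (bit 0 = 0)
bits b7..b0 = 10010110 = 150

150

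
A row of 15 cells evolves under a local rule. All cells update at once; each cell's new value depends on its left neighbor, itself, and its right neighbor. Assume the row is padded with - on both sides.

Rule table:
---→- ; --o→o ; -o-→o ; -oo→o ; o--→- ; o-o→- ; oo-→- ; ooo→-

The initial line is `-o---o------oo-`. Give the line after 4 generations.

o-o-----oo-----

oo--oo-----oo--
o--oo-----oo---
o-oo-----oo----
o-o-----oo-----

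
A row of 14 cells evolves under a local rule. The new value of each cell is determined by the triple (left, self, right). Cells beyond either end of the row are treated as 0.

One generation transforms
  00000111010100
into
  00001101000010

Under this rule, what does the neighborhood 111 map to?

At position 6 the neighborhood is 111; the next row has 0 there.

0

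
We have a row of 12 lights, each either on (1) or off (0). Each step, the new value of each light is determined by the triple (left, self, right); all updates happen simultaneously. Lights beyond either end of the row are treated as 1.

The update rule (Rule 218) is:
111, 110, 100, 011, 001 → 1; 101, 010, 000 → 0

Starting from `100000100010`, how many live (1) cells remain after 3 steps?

7

step 1: 110001010100
step 2: 111010000011
step 3: 111001000111
count of 1: 7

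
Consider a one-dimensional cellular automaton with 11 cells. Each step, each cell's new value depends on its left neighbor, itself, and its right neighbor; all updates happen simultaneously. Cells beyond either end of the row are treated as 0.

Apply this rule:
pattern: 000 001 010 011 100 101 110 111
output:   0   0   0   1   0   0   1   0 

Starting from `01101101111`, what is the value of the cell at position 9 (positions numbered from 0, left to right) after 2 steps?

step 1: 01101101001
step 2: 01101100000
position 9 holds 0

0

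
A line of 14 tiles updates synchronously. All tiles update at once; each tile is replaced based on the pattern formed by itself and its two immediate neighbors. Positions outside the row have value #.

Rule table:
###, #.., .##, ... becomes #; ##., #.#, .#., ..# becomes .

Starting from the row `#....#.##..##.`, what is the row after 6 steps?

step 1: .###...#.#.#..
step 2: .##.##......#.
step 3: .#..#.#####...
step 4: ..#...####.##.
step 5: #..##.###..#..
step 6: .#.#..##.#..#.

.#.#..##.#..#.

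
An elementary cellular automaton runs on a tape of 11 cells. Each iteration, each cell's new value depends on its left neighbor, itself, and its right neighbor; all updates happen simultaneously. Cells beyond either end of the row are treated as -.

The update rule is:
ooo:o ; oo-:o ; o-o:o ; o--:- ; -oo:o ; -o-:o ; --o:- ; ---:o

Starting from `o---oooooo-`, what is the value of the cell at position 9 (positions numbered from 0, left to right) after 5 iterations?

o

iteration 1: o-o-oooooo-
iteration 2: oooooooooo-
iteration 3: oooooooooo-  (fixed point — unchanged through iteration 5)
position 9 holds o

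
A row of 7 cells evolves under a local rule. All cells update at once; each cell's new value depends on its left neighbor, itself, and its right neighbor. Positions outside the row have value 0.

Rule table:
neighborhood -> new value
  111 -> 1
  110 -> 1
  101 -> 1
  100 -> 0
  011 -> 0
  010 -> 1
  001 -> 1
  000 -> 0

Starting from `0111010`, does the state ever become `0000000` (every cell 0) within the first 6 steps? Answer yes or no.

1011110
1101110
0110110
1011010
1101110  (repeats step 2; period 3)
step 6: 0110110
step 6 is 0110110, still not uniform 0

no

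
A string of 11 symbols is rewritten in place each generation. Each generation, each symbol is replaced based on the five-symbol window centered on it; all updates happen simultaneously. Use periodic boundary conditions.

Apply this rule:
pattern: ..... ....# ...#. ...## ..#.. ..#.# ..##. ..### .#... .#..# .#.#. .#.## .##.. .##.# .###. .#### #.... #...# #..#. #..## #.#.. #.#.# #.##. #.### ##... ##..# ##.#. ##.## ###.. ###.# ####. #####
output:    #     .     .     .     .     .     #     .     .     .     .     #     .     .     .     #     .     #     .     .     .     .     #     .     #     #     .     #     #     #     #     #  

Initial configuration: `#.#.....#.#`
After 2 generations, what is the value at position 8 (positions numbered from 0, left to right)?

.....#...##
#.#....#.#.
position 8 holds .

.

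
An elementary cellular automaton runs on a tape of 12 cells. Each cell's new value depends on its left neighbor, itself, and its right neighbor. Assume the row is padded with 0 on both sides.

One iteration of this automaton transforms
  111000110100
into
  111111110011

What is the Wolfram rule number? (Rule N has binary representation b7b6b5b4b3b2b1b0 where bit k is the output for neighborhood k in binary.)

position 1: 111 → 1  (bit 7 = 1)
position 2: 110 → 1  (bit 6 = 1)
position 8: 101 → 0  (bit 5 = 0)
position 3: 100 → 1  (bit 4 = 1)
position 0: 011 → 1  (bit 3 = 1)
position 9: 010 → 0  (bit 2 = 0)
position 5: 001 → 1  (bit 1 = 1)
position 4: 000 → 1  (bit 0 = 1)
bits b7..b0 = 11011011 = 219

219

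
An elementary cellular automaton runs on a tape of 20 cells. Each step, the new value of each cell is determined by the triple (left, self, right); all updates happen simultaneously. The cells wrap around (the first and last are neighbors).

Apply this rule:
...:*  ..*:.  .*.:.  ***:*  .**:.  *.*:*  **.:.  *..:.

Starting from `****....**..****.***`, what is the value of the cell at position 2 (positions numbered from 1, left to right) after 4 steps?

.

step 1: ***..**......**.*.**
step 2: **......****...*.*.*
step 3: *..****..**..*..*.*.
step 4: ....**...........*.*
position 2 holds .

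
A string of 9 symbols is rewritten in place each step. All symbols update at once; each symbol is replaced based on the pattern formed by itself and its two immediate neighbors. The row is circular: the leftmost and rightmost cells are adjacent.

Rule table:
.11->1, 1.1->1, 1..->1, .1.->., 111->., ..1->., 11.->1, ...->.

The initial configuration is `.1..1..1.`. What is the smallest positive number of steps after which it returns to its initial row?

3

step 1: ..1..1..1
step 2: 1..1..1..
step 3: .1..1..1.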